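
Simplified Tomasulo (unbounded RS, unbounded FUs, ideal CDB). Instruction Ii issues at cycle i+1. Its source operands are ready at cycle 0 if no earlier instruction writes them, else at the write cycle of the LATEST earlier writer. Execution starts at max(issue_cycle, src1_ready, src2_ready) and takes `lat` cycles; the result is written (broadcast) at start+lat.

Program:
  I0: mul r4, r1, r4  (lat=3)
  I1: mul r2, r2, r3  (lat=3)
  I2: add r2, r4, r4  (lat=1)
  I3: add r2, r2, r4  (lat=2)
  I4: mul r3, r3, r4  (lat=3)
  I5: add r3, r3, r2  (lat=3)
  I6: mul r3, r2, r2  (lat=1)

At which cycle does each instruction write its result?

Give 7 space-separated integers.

I0 mul r4: issue@1 deps=(None,None) exec_start@1 write@4
I1 mul r2: issue@2 deps=(None,None) exec_start@2 write@5
I2 add r2: issue@3 deps=(0,0) exec_start@4 write@5
I3 add r2: issue@4 deps=(2,0) exec_start@5 write@7
I4 mul r3: issue@5 deps=(None,0) exec_start@5 write@8
I5 add r3: issue@6 deps=(4,3) exec_start@8 write@11
I6 mul r3: issue@7 deps=(3,3) exec_start@7 write@8

Answer: 4 5 5 7 8 11 8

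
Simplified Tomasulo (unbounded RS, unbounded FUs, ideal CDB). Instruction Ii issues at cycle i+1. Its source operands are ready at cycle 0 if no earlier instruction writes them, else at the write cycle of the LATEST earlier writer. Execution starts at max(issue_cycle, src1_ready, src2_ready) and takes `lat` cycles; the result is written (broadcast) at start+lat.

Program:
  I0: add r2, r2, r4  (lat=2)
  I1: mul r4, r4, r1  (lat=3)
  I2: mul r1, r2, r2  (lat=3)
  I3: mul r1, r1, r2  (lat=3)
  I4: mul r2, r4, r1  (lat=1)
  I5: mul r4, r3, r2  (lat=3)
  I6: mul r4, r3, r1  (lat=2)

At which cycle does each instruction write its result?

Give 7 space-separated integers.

Answer: 3 5 6 9 10 13 11

Derivation:
I0 add r2: issue@1 deps=(None,None) exec_start@1 write@3
I1 mul r4: issue@2 deps=(None,None) exec_start@2 write@5
I2 mul r1: issue@3 deps=(0,0) exec_start@3 write@6
I3 mul r1: issue@4 deps=(2,0) exec_start@6 write@9
I4 mul r2: issue@5 deps=(1,3) exec_start@9 write@10
I5 mul r4: issue@6 deps=(None,4) exec_start@10 write@13
I6 mul r4: issue@7 deps=(None,3) exec_start@9 write@11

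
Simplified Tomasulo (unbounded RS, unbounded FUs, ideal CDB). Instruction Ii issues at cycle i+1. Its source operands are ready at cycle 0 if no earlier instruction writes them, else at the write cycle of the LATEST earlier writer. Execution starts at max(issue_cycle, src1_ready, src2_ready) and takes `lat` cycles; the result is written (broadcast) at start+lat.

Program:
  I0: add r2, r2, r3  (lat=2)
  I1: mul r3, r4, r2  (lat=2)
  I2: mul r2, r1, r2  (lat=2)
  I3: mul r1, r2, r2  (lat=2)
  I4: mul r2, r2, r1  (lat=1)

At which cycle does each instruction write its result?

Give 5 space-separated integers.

Answer: 3 5 5 7 8

Derivation:
I0 add r2: issue@1 deps=(None,None) exec_start@1 write@3
I1 mul r3: issue@2 deps=(None,0) exec_start@3 write@5
I2 mul r2: issue@3 deps=(None,0) exec_start@3 write@5
I3 mul r1: issue@4 deps=(2,2) exec_start@5 write@7
I4 mul r2: issue@5 deps=(2,3) exec_start@7 write@8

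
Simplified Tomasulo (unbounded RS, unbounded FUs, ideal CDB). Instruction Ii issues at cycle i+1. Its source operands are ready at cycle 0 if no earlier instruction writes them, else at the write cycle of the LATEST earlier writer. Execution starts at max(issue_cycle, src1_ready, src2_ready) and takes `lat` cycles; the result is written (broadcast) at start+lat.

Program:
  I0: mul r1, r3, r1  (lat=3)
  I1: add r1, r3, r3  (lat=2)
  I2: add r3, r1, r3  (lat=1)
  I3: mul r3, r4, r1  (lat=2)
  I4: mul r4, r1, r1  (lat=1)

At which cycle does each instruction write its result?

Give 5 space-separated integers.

Answer: 4 4 5 6 6

Derivation:
I0 mul r1: issue@1 deps=(None,None) exec_start@1 write@4
I1 add r1: issue@2 deps=(None,None) exec_start@2 write@4
I2 add r3: issue@3 deps=(1,None) exec_start@4 write@5
I3 mul r3: issue@4 deps=(None,1) exec_start@4 write@6
I4 mul r4: issue@5 deps=(1,1) exec_start@5 write@6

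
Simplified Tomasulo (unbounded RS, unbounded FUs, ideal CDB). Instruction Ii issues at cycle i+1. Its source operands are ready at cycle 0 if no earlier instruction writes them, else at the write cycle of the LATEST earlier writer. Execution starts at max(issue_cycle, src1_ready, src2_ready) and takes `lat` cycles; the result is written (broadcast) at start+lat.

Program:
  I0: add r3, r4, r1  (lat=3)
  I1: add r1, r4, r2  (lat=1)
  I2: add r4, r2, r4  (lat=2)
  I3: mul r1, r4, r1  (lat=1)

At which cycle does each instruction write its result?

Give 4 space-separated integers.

I0 add r3: issue@1 deps=(None,None) exec_start@1 write@4
I1 add r1: issue@2 deps=(None,None) exec_start@2 write@3
I2 add r4: issue@3 deps=(None,None) exec_start@3 write@5
I3 mul r1: issue@4 deps=(2,1) exec_start@5 write@6

Answer: 4 3 5 6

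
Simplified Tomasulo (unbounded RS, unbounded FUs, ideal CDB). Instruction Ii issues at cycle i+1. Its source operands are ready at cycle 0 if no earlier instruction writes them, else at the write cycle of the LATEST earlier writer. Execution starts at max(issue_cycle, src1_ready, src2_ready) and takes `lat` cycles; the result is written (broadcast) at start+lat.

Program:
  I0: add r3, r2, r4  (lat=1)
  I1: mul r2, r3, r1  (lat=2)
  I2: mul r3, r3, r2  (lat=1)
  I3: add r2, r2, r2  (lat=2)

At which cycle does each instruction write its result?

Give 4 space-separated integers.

I0 add r3: issue@1 deps=(None,None) exec_start@1 write@2
I1 mul r2: issue@2 deps=(0,None) exec_start@2 write@4
I2 mul r3: issue@3 deps=(0,1) exec_start@4 write@5
I3 add r2: issue@4 deps=(1,1) exec_start@4 write@6

Answer: 2 4 5 6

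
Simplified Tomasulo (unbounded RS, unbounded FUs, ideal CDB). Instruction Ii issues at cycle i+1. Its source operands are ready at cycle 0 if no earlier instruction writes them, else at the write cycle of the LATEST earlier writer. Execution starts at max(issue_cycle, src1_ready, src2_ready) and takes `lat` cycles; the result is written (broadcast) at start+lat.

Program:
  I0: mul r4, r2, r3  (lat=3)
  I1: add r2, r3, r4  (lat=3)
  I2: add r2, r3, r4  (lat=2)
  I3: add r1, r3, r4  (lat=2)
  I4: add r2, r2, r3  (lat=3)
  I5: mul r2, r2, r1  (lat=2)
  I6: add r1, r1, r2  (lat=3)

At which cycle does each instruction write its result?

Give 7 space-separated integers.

I0 mul r4: issue@1 deps=(None,None) exec_start@1 write@4
I1 add r2: issue@2 deps=(None,0) exec_start@4 write@7
I2 add r2: issue@3 deps=(None,0) exec_start@4 write@6
I3 add r1: issue@4 deps=(None,0) exec_start@4 write@6
I4 add r2: issue@5 deps=(2,None) exec_start@6 write@9
I5 mul r2: issue@6 deps=(4,3) exec_start@9 write@11
I6 add r1: issue@7 deps=(3,5) exec_start@11 write@14

Answer: 4 7 6 6 9 11 14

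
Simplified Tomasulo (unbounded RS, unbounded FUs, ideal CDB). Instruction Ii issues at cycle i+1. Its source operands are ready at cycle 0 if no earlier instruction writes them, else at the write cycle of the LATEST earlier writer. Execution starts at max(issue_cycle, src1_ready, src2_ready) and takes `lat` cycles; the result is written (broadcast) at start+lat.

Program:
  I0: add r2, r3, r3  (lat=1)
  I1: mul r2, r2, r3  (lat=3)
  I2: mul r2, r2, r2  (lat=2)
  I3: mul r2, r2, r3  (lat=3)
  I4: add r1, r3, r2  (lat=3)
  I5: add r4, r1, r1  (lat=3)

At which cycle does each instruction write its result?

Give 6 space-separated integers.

I0 add r2: issue@1 deps=(None,None) exec_start@1 write@2
I1 mul r2: issue@2 deps=(0,None) exec_start@2 write@5
I2 mul r2: issue@3 deps=(1,1) exec_start@5 write@7
I3 mul r2: issue@4 deps=(2,None) exec_start@7 write@10
I4 add r1: issue@5 deps=(None,3) exec_start@10 write@13
I5 add r4: issue@6 deps=(4,4) exec_start@13 write@16

Answer: 2 5 7 10 13 16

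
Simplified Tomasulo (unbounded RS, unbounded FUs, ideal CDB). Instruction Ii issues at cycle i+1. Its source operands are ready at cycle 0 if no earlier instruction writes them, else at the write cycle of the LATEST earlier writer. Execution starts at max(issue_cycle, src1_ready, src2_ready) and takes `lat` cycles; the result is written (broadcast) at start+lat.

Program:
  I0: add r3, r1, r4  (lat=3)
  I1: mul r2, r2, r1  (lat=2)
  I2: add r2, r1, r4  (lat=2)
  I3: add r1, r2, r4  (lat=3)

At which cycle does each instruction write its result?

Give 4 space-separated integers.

I0 add r3: issue@1 deps=(None,None) exec_start@1 write@4
I1 mul r2: issue@2 deps=(None,None) exec_start@2 write@4
I2 add r2: issue@3 deps=(None,None) exec_start@3 write@5
I3 add r1: issue@4 deps=(2,None) exec_start@5 write@8

Answer: 4 4 5 8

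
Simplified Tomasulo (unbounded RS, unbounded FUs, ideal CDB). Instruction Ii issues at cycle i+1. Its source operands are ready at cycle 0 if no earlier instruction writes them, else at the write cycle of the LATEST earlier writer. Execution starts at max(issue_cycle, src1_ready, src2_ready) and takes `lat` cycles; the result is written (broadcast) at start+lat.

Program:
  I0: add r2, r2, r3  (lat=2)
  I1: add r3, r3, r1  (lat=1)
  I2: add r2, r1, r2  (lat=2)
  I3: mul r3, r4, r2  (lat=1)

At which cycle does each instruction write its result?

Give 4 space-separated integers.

Answer: 3 3 5 6

Derivation:
I0 add r2: issue@1 deps=(None,None) exec_start@1 write@3
I1 add r3: issue@2 deps=(None,None) exec_start@2 write@3
I2 add r2: issue@3 deps=(None,0) exec_start@3 write@5
I3 mul r3: issue@4 deps=(None,2) exec_start@5 write@6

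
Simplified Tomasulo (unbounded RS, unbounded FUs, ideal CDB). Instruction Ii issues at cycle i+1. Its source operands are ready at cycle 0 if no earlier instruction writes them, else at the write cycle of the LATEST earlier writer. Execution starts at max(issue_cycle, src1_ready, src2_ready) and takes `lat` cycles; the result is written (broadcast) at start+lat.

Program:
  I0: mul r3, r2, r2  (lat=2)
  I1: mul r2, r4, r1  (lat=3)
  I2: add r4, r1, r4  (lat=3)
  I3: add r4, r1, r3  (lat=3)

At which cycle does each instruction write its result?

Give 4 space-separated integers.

Answer: 3 5 6 7

Derivation:
I0 mul r3: issue@1 deps=(None,None) exec_start@1 write@3
I1 mul r2: issue@2 deps=(None,None) exec_start@2 write@5
I2 add r4: issue@3 deps=(None,None) exec_start@3 write@6
I3 add r4: issue@4 deps=(None,0) exec_start@4 write@7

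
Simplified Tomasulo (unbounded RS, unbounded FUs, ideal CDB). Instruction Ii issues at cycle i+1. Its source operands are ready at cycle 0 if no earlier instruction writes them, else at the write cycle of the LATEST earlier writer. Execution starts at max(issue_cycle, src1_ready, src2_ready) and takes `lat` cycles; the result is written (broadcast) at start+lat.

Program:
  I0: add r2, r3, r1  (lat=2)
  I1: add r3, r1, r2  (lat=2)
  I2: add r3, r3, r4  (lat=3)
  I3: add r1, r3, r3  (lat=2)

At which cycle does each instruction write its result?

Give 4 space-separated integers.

I0 add r2: issue@1 deps=(None,None) exec_start@1 write@3
I1 add r3: issue@2 deps=(None,0) exec_start@3 write@5
I2 add r3: issue@3 deps=(1,None) exec_start@5 write@8
I3 add r1: issue@4 deps=(2,2) exec_start@8 write@10

Answer: 3 5 8 10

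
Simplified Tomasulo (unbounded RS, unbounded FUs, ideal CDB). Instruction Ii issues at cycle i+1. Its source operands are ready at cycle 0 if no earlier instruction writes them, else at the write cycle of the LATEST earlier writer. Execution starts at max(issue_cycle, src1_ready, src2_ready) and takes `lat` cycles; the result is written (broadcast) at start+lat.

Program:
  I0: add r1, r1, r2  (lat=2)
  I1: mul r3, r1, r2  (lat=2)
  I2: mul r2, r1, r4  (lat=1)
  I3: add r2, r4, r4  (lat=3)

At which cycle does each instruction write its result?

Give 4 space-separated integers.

I0 add r1: issue@1 deps=(None,None) exec_start@1 write@3
I1 mul r3: issue@2 deps=(0,None) exec_start@3 write@5
I2 mul r2: issue@3 deps=(0,None) exec_start@3 write@4
I3 add r2: issue@4 deps=(None,None) exec_start@4 write@7

Answer: 3 5 4 7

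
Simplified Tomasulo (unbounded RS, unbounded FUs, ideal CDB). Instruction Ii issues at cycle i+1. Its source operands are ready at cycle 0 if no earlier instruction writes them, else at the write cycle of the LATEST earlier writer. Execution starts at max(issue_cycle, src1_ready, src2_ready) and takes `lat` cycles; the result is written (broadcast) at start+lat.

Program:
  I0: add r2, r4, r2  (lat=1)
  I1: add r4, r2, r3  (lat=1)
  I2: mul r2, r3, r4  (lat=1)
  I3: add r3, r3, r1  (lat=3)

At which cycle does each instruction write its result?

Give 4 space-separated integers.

Answer: 2 3 4 7

Derivation:
I0 add r2: issue@1 deps=(None,None) exec_start@1 write@2
I1 add r4: issue@2 deps=(0,None) exec_start@2 write@3
I2 mul r2: issue@3 deps=(None,1) exec_start@3 write@4
I3 add r3: issue@4 deps=(None,None) exec_start@4 write@7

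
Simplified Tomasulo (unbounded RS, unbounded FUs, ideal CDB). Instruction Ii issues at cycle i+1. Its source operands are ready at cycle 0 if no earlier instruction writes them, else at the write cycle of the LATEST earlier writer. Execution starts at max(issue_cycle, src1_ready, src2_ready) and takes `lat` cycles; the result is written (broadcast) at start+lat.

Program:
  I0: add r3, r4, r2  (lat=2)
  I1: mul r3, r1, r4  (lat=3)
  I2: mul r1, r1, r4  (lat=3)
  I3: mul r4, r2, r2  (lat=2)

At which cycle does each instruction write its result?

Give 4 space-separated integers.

Answer: 3 5 6 6

Derivation:
I0 add r3: issue@1 deps=(None,None) exec_start@1 write@3
I1 mul r3: issue@2 deps=(None,None) exec_start@2 write@5
I2 mul r1: issue@3 deps=(None,None) exec_start@3 write@6
I3 mul r4: issue@4 deps=(None,None) exec_start@4 write@6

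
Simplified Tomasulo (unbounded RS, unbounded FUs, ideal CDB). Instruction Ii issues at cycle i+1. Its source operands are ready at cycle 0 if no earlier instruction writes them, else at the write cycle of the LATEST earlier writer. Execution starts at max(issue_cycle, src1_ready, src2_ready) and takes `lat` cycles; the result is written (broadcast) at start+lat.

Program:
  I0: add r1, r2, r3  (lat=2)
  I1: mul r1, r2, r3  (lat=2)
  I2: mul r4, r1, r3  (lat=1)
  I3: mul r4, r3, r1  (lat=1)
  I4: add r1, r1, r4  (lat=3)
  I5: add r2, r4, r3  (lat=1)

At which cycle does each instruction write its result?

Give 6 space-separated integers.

Answer: 3 4 5 5 8 7

Derivation:
I0 add r1: issue@1 deps=(None,None) exec_start@1 write@3
I1 mul r1: issue@2 deps=(None,None) exec_start@2 write@4
I2 mul r4: issue@3 deps=(1,None) exec_start@4 write@5
I3 mul r4: issue@4 deps=(None,1) exec_start@4 write@5
I4 add r1: issue@5 deps=(1,3) exec_start@5 write@8
I5 add r2: issue@6 deps=(3,None) exec_start@6 write@7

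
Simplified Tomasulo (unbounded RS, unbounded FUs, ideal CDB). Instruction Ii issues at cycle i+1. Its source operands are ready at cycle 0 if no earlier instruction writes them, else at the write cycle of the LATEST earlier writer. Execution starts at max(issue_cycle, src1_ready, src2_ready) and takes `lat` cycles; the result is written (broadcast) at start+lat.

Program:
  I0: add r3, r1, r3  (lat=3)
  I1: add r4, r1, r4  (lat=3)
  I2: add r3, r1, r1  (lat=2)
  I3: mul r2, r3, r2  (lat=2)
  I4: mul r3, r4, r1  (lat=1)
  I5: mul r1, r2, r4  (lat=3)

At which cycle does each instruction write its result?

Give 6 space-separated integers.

Answer: 4 5 5 7 6 10

Derivation:
I0 add r3: issue@1 deps=(None,None) exec_start@1 write@4
I1 add r4: issue@2 deps=(None,None) exec_start@2 write@5
I2 add r3: issue@3 deps=(None,None) exec_start@3 write@5
I3 mul r2: issue@4 deps=(2,None) exec_start@5 write@7
I4 mul r3: issue@5 deps=(1,None) exec_start@5 write@6
I5 mul r1: issue@6 deps=(3,1) exec_start@7 write@10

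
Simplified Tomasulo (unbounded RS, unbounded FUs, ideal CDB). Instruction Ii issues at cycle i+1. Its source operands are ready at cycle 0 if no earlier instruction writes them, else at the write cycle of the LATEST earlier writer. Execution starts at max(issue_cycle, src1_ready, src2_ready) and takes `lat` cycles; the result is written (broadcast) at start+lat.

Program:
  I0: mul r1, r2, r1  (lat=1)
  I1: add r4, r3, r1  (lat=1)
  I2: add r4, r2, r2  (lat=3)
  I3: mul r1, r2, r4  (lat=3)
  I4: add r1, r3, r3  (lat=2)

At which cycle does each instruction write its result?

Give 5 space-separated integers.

I0 mul r1: issue@1 deps=(None,None) exec_start@1 write@2
I1 add r4: issue@2 deps=(None,0) exec_start@2 write@3
I2 add r4: issue@3 deps=(None,None) exec_start@3 write@6
I3 mul r1: issue@4 deps=(None,2) exec_start@6 write@9
I4 add r1: issue@5 deps=(None,None) exec_start@5 write@7

Answer: 2 3 6 9 7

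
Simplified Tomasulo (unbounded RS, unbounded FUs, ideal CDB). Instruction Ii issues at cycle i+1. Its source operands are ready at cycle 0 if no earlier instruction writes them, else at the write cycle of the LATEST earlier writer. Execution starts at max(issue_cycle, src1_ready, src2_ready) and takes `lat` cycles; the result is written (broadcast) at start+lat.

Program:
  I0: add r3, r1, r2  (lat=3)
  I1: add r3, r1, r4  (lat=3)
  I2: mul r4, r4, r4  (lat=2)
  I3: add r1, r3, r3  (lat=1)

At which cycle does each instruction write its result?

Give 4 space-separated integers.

I0 add r3: issue@1 deps=(None,None) exec_start@1 write@4
I1 add r3: issue@2 deps=(None,None) exec_start@2 write@5
I2 mul r4: issue@3 deps=(None,None) exec_start@3 write@5
I3 add r1: issue@4 deps=(1,1) exec_start@5 write@6

Answer: 4 5 5 6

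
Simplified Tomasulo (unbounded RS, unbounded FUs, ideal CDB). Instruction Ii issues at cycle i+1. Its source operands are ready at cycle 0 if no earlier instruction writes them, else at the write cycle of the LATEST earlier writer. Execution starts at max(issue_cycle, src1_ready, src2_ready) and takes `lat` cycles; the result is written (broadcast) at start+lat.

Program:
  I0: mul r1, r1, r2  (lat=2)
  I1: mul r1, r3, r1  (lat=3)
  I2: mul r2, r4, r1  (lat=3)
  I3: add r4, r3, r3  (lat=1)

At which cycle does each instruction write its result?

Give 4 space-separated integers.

I0 mul r1: issue@1 deps=(None,None) exec_start@1 write@3
I1 mul r1: issue@2 deps=(None,0) exec_start@3 write@6
I2 mul r2: issue@3 deps=(None,1) exec_start@6 write@9
I3 add r4: issue@4 deps=(None,None) exec_start@4 write@5

Answer: 3 6 9 5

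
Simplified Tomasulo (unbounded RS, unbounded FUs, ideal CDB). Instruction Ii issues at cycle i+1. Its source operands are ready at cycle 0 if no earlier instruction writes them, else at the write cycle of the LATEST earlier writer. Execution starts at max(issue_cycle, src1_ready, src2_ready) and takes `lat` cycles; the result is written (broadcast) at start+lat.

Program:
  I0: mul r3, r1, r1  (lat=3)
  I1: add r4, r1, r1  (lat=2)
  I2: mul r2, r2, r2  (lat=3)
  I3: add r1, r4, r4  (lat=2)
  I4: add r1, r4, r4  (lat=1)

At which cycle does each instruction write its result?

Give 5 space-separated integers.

Answer: 4 4 6 6 6

Derivation:
I0 mul r3: issue@1 deps=(None,None) exec_start@1 write@4
I1 add r4: issue@2 deps=(None,None) exec_start@2 write@4
I2 mul r2: issue@3 deps=(None,None) exec_start@3 write@6
I3 add r1: issue@4 deps=(1,1) exec_start@4 write@6
I4 add r1: issue@5 deps=(1,1) exec_start@5 write@6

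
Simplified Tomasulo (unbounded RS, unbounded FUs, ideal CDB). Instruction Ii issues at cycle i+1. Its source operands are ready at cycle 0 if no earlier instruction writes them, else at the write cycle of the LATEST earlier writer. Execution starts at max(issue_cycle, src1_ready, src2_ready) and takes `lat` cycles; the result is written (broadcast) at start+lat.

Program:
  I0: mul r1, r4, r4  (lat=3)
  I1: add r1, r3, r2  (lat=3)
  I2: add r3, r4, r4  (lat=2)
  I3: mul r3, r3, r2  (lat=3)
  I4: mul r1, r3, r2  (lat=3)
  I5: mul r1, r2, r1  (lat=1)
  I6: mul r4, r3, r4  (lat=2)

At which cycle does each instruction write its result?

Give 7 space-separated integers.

Answer: 4 5 5 8 11 12 10

Derivation:
I0 mul r1: issue@1 deps=(None,None) exec_start@1 write@4
I1 add r1: issue@2 deps=(None,None) exec_start@2 write@5
I2 add r3: issue@3 deps=(None,None) exec_start@3 write@5
I3 mul r3: issue@4 deps=(2,None) exec_start@5 write@8
I4 mul r1: issue@5 deps=(3,None) exec_start@8 write@11
I5 mul r1: issue@6 deps=(None,4) exec_start@11 write@12
I6 mul r4: issue@7 deps=(3,None) exec_start@8 write@10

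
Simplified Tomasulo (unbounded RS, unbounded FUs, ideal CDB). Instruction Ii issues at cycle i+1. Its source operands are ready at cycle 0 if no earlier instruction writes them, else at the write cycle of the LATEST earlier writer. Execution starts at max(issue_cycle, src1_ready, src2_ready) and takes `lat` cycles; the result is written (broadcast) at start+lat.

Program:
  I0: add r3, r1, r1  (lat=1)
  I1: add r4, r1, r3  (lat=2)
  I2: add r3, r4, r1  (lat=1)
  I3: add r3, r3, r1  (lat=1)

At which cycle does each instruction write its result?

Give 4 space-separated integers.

I0 add r3: issue@1 deps=(None,None) exec_start@1 write@2
I1 add r4: issue@2 deps=(None,0) exec_start@2 write@4
I2 add r3: issue@3 deps=(1,None) exec_start@4 write@5
I3 add r3: issue@4 deps=(2,None) exec_start@5 write@6

Answer: 2 4 5 6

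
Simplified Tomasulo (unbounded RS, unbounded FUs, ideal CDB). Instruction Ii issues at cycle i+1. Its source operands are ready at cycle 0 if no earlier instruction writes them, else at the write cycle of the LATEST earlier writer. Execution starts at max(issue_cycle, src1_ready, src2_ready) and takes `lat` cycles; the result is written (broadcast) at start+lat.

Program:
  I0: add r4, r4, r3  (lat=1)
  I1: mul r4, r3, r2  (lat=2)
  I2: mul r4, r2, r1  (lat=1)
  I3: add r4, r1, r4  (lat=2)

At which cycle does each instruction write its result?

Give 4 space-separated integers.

I0 add r4: issue@1 deps=(None,None) exec_start@1 write@2
I1 mul r4: issue@2 deps=(None,None) exec_start@2 write@4
I2 mul r4: issue@3 deps=(None,None) exec_start@3 write@4
I3 add r4: issue@4 deps=(None,2) exec_start@4 write@6

Answer: 2 4 4 6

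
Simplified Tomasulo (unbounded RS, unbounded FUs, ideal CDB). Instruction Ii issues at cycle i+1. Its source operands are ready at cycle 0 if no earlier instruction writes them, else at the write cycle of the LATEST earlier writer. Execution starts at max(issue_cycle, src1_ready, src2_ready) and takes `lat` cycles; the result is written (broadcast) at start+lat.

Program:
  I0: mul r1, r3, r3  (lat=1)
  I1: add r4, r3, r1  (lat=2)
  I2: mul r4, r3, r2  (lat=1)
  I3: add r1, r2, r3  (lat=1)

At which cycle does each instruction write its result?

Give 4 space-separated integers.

Answer: 2 4 4 5

Derivation:
I0 mul r1: issue@1 deps=(None,None) exec_start@1 write@2
I1 add r4: issue@2 deps=(None,0) exec_start@2 write@4
I2 mul r4: issue@3 deps=(None,None) exec_start@3 write@4
I3 add r1: issue@4 deps=(None,None) exec_start@4 write@5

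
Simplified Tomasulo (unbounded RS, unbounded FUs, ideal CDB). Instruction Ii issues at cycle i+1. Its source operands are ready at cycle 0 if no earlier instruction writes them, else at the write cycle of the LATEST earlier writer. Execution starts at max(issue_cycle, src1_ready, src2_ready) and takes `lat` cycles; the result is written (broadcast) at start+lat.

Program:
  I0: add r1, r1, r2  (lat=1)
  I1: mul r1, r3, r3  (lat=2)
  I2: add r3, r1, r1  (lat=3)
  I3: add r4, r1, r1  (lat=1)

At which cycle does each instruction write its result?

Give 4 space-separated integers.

I0 add r1: issue@1 deps=(None,None) exec_start@1 write@2
I1 mul r1: issue@2 deps=(None,None) exec_start@2 write@4
I2 add r3: issue@3 deps=(1,1) exec_start@4 write@7
I3 add r4: issue@4 deps=(1,1) exec_start@4 write@5

Answer: 2 4 7 5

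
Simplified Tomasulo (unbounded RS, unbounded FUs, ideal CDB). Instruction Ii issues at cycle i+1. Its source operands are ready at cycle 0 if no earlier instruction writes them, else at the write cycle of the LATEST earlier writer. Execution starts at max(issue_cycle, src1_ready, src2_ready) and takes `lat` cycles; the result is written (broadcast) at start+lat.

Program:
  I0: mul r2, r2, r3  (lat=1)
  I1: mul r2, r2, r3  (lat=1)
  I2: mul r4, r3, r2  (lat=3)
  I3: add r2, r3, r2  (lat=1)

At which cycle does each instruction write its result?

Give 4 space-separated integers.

Answer: 2 3 6 5

Derivation:
I0 mul r2: issue@1 deps=(None,None) exec_start@1 write@2
I1 mul r2: issue@2 deps=(0,None) exec_start@2 write@3
I2 mul r4: issue@3 deps=(None,1) exec_start@3 write@6
I3 add r2: issue@4 deps=(None,1) exec_start@4 write@5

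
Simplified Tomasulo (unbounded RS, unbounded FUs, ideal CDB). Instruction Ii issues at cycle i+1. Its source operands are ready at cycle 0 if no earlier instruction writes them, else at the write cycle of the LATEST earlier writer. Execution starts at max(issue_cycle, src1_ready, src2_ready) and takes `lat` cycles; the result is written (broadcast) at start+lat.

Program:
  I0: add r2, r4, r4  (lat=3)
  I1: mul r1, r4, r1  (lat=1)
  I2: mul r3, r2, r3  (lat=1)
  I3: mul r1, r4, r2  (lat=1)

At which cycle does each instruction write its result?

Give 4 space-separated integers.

I0 add r2: issue@1 deps=(None,None) exec_start@1 write@4
I1 mul r1: issue@2 deps=(None,None) exec_start@2 write@3
I2 mul r3: issue@3 deps=(0,None) exec_start@4 write@5
I3 mul r1: issue@4 deps=(None,0) exec_start@4 write@5

Answer: 4 3 5 5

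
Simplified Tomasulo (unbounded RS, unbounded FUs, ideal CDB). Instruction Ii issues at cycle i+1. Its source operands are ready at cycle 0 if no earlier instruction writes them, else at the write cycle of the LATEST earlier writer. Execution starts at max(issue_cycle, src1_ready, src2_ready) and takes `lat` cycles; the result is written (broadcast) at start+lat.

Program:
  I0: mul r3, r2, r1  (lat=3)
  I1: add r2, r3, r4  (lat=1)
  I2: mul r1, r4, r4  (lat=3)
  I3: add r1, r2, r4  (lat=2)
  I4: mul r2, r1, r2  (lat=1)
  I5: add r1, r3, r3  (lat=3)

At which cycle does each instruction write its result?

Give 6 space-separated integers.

Answer: 4 5 6 7 8 9

Derivation:
I0 mul r3: issue@1 deps=(None,None) exec_start@1 write@4
I1 add r2: issue@2 deps=(0,None) exec_start@4 write@5
I2 mul r1: issue@3 deps=(None,None) exec_start@3 write@6
I3 add r1: issue@4 deps=(1,None) exec_start@5 write@7
I4 mul r2: issue@5 deps=(3,1) exec_start@7 write@8
I5 add r1: issue@6 deps=(0,0) exec_start@6 write@9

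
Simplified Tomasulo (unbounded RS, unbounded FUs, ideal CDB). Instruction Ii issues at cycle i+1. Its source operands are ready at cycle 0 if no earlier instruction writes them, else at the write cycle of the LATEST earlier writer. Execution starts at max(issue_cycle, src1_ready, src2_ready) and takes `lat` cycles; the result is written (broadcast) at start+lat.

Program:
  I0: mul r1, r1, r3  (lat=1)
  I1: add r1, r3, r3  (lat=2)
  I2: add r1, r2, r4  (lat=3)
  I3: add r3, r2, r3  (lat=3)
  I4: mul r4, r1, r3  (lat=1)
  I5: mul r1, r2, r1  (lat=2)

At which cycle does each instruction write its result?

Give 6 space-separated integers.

I0 mul r1: issue@1 deps=(None,None) exec_start@1 write@2
I1 add r1: issue@2 deps=(None,None) exec_start@2 write@4
I2 add r1: issue@3 deps=(None,None) exec_start@3 write@6
I3 add r3: issue@4 deps=(None,None) exec_start@4 write@7
I4 mul r4: issue@5 deps=(2,3) exec_start@7 write@8
I5 mul r1: issue@6 deps=(None,2) exec_start@6 write@8

Answer: 2 4 6 7 8 8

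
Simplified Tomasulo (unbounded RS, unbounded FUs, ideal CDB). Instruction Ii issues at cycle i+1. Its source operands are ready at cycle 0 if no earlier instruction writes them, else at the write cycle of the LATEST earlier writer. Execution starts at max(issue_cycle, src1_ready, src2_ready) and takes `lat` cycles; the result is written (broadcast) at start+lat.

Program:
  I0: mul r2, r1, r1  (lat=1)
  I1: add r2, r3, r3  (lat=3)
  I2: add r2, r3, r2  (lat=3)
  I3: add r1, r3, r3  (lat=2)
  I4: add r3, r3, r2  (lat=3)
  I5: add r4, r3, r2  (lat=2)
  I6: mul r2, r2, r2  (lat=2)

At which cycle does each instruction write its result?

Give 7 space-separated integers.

Answer: 2 5 8 6 11 13 10

Derivation:
I0 mul r2: issue@1 deps=(None,None) exec_start@1 write@2
I1 add r2: issue@2 deps=(None,None) exec_start@2 write@5
I2 add r2: issue@3 deps=(None,1) exec_start@5 write@8
I3 add r1: issue@4 deps=(None,None) exec_start@4 write@6
I4 add r3: issue@5 deps=(None,2) exec_start@8 write@11
I5 add r4: issue@6 deps=(4,2) exec_start@11 write@13
I6 mul r2: issue@7 deps=(2,2) exec_start@8 write@10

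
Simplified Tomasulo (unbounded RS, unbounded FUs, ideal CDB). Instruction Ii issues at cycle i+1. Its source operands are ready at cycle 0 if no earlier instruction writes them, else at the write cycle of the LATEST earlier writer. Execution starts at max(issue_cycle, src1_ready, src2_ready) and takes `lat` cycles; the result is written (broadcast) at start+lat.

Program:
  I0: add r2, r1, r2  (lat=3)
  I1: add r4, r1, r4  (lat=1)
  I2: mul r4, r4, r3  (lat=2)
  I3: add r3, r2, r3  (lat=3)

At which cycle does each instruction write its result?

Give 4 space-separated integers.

I0 add r2: issue@1 deps=(None,None) exec_start@1 write@4
I1 add r4: issue@2 deps=(None,None) exec_start@2 write@3
I2 mul r4: issue@3 deps=(1,None) exec_start@3 write@5
I3 add r3: issue@4 deps=(0,None) exec_start@4 write@7

Answer: 4 3 5 7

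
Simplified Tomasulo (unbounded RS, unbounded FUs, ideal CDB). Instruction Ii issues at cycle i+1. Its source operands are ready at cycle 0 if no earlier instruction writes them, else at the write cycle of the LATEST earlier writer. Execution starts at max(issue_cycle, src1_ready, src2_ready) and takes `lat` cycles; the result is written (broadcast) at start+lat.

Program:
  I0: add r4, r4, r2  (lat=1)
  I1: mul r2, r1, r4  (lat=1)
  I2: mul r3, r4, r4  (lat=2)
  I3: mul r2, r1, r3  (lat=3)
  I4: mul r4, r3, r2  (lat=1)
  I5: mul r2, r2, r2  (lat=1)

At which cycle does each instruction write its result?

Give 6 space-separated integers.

Answer: 2 3 5 8 9 9

Derivation:
I0 add r4: issue@1 deps=(None,None) exec_start@1 write@2
I1 mul r2: issue@2 deps=(None,0) exec_start@2 write@3
I2 mul r3: issue@3 deps=(0,0) exec_start@3 write@5
I3 mul r2: issue@4 deps=(None,2) exec_start@5 write@8
I4 mul r4: issue@5 deps=(2,3) exec_start@8 write@9
I5 mul r2: issue@6 deps=(3,3) exec_start@8 write@9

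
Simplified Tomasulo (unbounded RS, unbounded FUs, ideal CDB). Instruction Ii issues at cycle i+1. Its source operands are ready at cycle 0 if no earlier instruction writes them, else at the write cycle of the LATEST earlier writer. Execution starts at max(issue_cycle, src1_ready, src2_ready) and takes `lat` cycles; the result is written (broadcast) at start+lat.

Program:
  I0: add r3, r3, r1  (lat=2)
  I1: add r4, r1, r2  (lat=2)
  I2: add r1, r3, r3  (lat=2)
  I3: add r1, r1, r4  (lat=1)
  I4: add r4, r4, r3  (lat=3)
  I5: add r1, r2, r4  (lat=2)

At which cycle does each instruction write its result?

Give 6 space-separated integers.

I0 add r3: issue@1 deps=(None,None) exec_start@1 write@3
I1 add r4: issue@2 deps=(None,None) exec_start@2 write@4
I2 add r1: issue@3 deps=(0,0) exec_start@3 write@5
I3 add r1: issue@4 deps=(2,1) exec_start@5 write@6
I4 add r4: issue@5 deps=(1,0) exec_start@5 write@8
I5 add r1: issue@6 deps=(None,4) exec_start@8 write@10

Answer: 3 4 5 6 8 10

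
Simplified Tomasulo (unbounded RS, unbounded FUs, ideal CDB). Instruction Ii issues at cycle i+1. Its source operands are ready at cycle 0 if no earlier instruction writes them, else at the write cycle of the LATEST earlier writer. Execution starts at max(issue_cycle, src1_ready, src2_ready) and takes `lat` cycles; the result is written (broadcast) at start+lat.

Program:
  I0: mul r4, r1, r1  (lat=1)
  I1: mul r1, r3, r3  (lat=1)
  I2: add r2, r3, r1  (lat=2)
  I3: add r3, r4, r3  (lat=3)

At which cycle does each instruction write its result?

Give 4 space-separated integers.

Answer: 2 3 5 7

Derivation:
I0 mul r4: issue@1 deps=(None,None) exec_start@1 write@2
I1 mul r1: issue@2 deps=(None,None) exec_start@2 write@3
I2 add r2: issue@3 deps=(None,1) exec_start@3 write@5
I3 add r3: issue@4 deps=(0,None) exec_start@4 write@7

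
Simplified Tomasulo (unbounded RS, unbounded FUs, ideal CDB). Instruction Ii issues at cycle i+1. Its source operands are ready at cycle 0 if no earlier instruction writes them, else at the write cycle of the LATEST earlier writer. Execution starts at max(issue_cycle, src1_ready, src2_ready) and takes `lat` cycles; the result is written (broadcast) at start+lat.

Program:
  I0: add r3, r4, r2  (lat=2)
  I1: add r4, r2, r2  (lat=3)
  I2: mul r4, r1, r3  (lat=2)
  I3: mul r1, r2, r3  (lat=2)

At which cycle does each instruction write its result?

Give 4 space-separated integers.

Answer: 3 5 5 6

Derivation:
I0 add r3: issue@1 deps=(None,None) exec_start@1 write@3
I1 add r4: issue@2 deps=(None,None) exec_start@2 write@5
I2 mul r4: issue@3 deps=(None,0) exec_start@3 write@5
I3 mul r1: issue@4 deps=(None,0) exec_start@4 write@6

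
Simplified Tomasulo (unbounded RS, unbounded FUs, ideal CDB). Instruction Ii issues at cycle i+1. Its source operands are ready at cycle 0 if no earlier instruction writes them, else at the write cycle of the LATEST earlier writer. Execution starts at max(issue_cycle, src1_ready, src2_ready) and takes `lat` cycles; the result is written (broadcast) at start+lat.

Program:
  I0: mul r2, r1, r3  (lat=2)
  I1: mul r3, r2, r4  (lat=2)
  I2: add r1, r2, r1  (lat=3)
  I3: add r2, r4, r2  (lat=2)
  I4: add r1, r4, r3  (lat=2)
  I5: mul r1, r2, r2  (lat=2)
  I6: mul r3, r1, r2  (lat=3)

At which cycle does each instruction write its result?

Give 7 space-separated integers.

I0 mul r2: issue@1 deps=(None,None) exec_start@1 write@3
I1 mul r3: issue@2 deps=(0,None) exec_start@3 write@5
I2 add r1: issue@3 deps=(0,None) exec_start@3 write@6
I3 add r2: issue@4 deps=(None,0) exec_start@4 write@6
I4 add r1: issue@5 deps=(None,1) exec_start@5 write@7
I5 mul r1: issue@6 deps=(3,3) exec_start@6 write@8
I6 mul r3: issue@7 deps=(5,3) exec_start@8 write@11

Answer: 3 5 6 6 7 8 11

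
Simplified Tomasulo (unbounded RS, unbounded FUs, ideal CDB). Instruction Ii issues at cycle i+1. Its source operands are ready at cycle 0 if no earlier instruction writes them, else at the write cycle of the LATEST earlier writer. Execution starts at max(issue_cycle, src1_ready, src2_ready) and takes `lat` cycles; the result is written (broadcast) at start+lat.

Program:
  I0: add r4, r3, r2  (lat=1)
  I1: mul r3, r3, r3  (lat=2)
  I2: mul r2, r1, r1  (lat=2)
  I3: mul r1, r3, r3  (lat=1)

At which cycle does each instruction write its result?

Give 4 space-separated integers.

I0 add r4: issue@1 deps=(None,None) exec_start@1 write@2
I1 mul r3: issue@2 deps=(None,None) exec_start@2 write@4
I2 mul r2: issue@3 deps=(None,None) exec_start@3 write@5
I3 mul r1: issue@4 deps=(1,1) exec_start@4 write@5

Answer: 2 4 5 5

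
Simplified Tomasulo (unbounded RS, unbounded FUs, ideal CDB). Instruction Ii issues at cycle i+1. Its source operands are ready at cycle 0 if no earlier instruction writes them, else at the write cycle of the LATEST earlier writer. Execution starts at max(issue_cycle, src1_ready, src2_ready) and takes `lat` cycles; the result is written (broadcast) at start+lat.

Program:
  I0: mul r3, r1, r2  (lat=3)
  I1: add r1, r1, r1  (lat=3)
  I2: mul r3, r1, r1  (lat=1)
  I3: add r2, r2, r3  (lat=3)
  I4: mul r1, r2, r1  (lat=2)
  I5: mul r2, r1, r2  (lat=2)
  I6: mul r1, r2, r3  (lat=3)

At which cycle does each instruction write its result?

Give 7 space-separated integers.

I0 mul r3: issue@1 deps=(None,None) exec_start@1 write@4
I1 add r1: issue@2 deps=(None,None) exec_start@2 write@5
I2 mul r3: issue@3 deps=(1,1) exec_start@5 write@6
I3 add r2: issue@4 deps=(None,2) exec_start@6 write@9
I4 mul r1: issue@5 deps=(3,1) exec_start@9 write@11
I5 mul r2: issue@6 deps=(4,3) exec_start@11 write@13
I6 mul r1: issue@7 deps=(5,2) exec_start@13 write@16

Answer: 4 5 6 9 11 13 16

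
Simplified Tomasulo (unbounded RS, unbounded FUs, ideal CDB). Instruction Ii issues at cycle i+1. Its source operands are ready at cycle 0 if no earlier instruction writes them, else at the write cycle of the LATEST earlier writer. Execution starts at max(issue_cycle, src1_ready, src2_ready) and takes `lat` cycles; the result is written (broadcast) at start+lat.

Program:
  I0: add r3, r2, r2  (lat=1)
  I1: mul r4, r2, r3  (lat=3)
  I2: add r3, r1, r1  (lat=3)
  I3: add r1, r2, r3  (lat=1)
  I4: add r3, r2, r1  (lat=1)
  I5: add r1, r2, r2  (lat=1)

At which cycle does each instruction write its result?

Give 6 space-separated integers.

I0 add r3: issue@1 deps=(None,None) exec_start@1 write@2
I1 mul r4: issue@2 deps=(None,0) exec_start@2 write@5
I2 add r3: issue@3 deps=(None,None) exec_start@3 write@6
I3 add r1: issue@4 deps=(None,2) exec_start@6 write@7
I4 add r3: issue@5 deps=(None,3) exec_start@7 write@8
I5 add r1: issue@6 deps=(None,None) exec_start@6 write@7

Answer: 2 5 6 7 8 7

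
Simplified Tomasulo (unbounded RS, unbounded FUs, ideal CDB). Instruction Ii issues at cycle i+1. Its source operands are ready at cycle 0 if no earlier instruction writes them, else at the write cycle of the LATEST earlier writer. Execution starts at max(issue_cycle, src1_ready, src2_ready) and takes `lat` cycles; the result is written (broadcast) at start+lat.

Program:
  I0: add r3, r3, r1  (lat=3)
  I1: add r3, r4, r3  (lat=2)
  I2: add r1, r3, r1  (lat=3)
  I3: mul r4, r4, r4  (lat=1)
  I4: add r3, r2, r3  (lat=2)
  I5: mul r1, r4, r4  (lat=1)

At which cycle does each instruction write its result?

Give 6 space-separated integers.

Answer: 4 6 9 5 8 7

Derivation:
I0 add r3: issue@1 deps=(None,None) exec_start@1 write@4
I1 add r3: issue@2 deps=(None,0) exec_start@4 write@6
I2 add r1: issue@3 deps=(1,None) exec_start@6 write@9
I3 mul r4: issue@4 deps=(None,None) exec_start@4 write@5
I4 add r3: issue@5 deps=(None,1) exec_start@6 write@8
I5 mul r1: issue@6 deps=(3,3) exec_start@6 write@7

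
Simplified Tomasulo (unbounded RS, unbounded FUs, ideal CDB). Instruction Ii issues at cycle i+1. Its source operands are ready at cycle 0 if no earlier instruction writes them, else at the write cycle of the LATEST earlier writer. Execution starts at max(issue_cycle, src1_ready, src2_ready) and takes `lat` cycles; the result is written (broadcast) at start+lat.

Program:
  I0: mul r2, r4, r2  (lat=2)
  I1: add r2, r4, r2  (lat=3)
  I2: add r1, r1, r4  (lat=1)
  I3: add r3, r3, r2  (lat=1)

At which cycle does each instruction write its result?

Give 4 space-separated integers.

Answer: 3 6 4 7

Derivation:
I0 mul r2: issue@1 deps=(None,None) exec_start@1 write@3
I1 add r2: issue@2 deps=(None,0) exec_start@3 write@6
I2 add r1: issue@3 deps=(None,None) exec_start@3 write@4
I3 add r3: issue@4 deps=(None,1) exec_start@6 write@7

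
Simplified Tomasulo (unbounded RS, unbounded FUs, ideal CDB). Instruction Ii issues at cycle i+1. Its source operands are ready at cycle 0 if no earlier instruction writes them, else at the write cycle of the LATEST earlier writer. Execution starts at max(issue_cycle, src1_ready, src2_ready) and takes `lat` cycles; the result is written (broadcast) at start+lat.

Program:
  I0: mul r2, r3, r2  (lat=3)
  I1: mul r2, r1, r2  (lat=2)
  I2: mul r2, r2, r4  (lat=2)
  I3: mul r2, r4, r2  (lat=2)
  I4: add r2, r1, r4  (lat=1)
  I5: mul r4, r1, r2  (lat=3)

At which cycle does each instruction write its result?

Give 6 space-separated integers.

Answer: 4 6 8 10 6 9

Derivation:
I0 mul r2: issue@1 deps=(None,None) exec_start@1 write@4
I1 mul r2: issue@2 deps=(None,0) exec_start@4 write@6
I2 mul r2: issue@3 deps=(1,None) exec_start@6 write@8
I3 mul r2: issue@4 deps=(None,2) exec_start@8 write@10
I4 add r2: issue@5 deps=(None,None) exec_start@5 write@6
I5 mul r4: issue@6 deps=(None,4) exec_start@6 write@9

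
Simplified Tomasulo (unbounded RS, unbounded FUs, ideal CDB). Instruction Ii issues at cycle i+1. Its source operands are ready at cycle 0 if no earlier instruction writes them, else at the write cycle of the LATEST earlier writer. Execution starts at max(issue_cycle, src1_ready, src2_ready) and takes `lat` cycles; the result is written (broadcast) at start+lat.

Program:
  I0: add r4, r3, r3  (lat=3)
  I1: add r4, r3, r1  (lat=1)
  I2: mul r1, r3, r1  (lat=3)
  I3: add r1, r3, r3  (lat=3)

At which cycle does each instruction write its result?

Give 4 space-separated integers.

I0 add r4: issue@1 deps=(None,None) exec_start@1 write@4
I1 add r4: issue@2 deps=(None,None) exec_start@2 write@3
I2 mul r1: issue@3 deps=(None,None) exec_start@3 write@6
I3 add r1: issue@4 deps=(None,None) exec_start@4 write@7

Answer: 4 3 6 7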